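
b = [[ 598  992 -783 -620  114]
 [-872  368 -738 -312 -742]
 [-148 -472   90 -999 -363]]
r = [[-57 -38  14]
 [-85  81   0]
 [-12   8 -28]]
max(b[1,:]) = 368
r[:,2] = [14, 0, -28]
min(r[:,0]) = -85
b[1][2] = -738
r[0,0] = -57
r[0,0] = -57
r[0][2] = 14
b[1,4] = -742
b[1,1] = 368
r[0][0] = -57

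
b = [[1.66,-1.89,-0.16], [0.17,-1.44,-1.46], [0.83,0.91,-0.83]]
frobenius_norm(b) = 3.58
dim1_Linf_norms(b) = [1.89, 1.46, 0.91]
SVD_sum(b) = [[1.15, -1.94, -0.78], [0.84, -1.4, -0.57], [-0.03, 0.05, 0.02]] + [[-0.1, -0.16, 0.25], [0.15, 0.25, -0.39], [0.44, 0.71, -1.11]] + [[0.60, 0.21, 0.37], [-0.82, -0.28, -0.51], [0.42, 0.15, 0.26]]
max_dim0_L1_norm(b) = 4.24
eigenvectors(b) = [[0.96+0.00j, -0.37-0.15j, (-0.37+0.15j)], [-0.08+0.00j, (-0.67+0j), -0.67-0.00j], [(0.28+0j), (0.07+0.63j), 0.07-0.63j]]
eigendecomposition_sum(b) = [[(1.59-0j), (-0.83+0j), (0.37+0j)],[(-0.13+0j), 0.07+0.00j, (-0.03+0j)],[(0.46-0j), -0.24+0.00j, 0.11+0.00j]] + [[0.04+0.15j,-0.53+0.12j,(-0.27-0.48j)],  [(0.15+0.21j),(-0.75+0.53j),(-0.72-0.58j)],  [0.18-0.16j,0.58+0.65j,-0.47+0.74j]] + [[(0.04-0.15j), (-0.53-0.12j), -0.27+0.48j], [(0.15-0.21j), (-0.75-0.53j), -0.72+0.58j], [0.18+0.16j, (0.58-0.65j), (-0.47-0.74j)]]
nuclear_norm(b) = 5.81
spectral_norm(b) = 2.95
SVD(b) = [[-0.81,  -0.21,  -0.55],  [-0.59,  0.32,  0.74],  [0.02,  0.92,  -0.38]] @ diag([2.950137076864374, 1.5058770043117133, 1.3499354338616723]) @ [[-0.48, 0.81, 0.33], [0.32, 0.51, -0.8], [-0.82, -0.28, -0.50]]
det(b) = 6.00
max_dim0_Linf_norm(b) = 1.89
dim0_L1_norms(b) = [2.66, 4.24, 2.45]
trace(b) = -0.61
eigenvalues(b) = [(1.76+0j), (-1.19+1.41j), (-1.19-1.41j)]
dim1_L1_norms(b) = [3.71, 3.07, 2.57]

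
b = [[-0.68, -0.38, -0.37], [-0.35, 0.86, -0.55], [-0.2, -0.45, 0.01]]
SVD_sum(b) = [[-0.01, 0.04, -0.02],[-0.29, 0.90, -0.52],[0.09, -0.27, 0.16]] + [[-0.67, -0.42, -0.35], [-0.06, -0.04, -0.03], [-0.29, -0.18, -0.15]] + [[0.0, -0.0, -0.0], [-0.0, 0.0, 0.00], [-0.0, 0.0, 0.00]]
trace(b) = 0.19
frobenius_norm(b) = 1.47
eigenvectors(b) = [[0.90, 0.57, 0.12], [0.28, -0.27, -0.93], [0.33, -0.78, 0.35]]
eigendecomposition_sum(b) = [[-0.70, -0.26, -0.42], [-0.21, -0.08, -0.13], [-0.25, -0.09, -0.15]] + [[0.00, -0.00, -0.0], [-0.00, 0.00, 0.0], [-0.0, 0.00, 0.0]] + [[0.02, -0.12, 0.06], [-0.14, 0.94, -0.42], [0.05, -0.36, 0.16]]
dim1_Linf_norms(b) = [0.68, 0.86, 0.45]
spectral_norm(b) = 1.13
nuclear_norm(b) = 2.07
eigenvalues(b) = [-0.93, 0.0, 1.12]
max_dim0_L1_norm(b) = 1.69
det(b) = -0.00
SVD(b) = [[-0.04, 0.92, -0.4], [-0.96, 0.08, 0.28], [0.29, 0.39, 0.87]] @ diag([1.1256031029479039, 0.9401657571101012, 0.0024502635861396896]) @ [[0.27,  -0.83,  0.48], [-0.78,  -0.49,  -0.40], [-0.57,  0.27,  0.78]]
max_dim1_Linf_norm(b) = 0.86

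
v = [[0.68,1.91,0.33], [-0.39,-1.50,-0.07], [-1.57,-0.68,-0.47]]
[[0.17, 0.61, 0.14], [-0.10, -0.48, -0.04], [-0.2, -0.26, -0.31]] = v @ [[0.07, 0.04, 0.13], [0.04, 0.31, -0.02], [0.13, -0.02, 0.26]]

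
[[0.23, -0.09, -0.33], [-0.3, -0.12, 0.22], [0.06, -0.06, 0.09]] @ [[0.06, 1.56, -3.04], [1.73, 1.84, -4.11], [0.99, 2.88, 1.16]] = [[-0.47, -0.76, -0.71], [-0.01, -0.06, 1.66], [-0.01, 0.24, 0.17]]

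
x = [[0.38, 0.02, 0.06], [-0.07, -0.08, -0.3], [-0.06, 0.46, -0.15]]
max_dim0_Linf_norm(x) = 0.46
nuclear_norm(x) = 1.18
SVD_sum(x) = [[0.05, -0.12, 0.06], [-0.03, 0.07, -0.04], [-0.17, 0.39, -0.2]] + [[0.25,0.17,0.12],[-0.16,-0.11,-0.07],[0.11,0.07,0.05]] + [[0.07, -0.03, -0.12], [0.12, -0.05, -0.19], [0.00, -0.00, -0.0]]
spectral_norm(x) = 0.50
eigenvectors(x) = [[(0.99+0j),0.05+0.06j,(0.05-0.06j)],[(-0.05+0j),-0.06-0.62j,(-0.06+0.62j)],[(-0.16+0j),(-0.78+0j),-0.78-0.00j]]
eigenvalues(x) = [(0.37+0j), (-0.11+0.37j), (-0.11-0.37j)]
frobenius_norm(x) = 0.70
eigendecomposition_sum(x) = [[0.37-0.00j, 0.04+0.00j, 0.02-0.00j], [(-0.02+0j), -0.00+0.00j, (-0+0j)], [-0.06+0.00j, -0.01+0.00j, (-0+0j)]] + [[-0j, (-0.01-0.02j), (0.02-0.01j)],[(-0.03+0j), -0.04+0.19j, -0.15-0.04j],[(-0+0.03j), (0.23+0.07j), -0.07+0.18j]] + [[0.00+0.00j, (-0.01+0.02j), 0.02+0.01j], [(-0.03-0j), (-0.04-0.19j), -0.15+0.04j], [-0.00-0.03j, 0.23-0.07j, (-0.07-0.18j)]]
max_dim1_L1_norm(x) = 0.67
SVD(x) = [[-0.30,  0.8,  0.52], [0.17,  -0.49,  0.85], [0.94,  0.34,  0.01]] @ diag([0.4971156088257273, 0.409013032367135, 0.27015627110187107]) @ [[-0.36, 0.83, -0.42],[0.78, 0.52, 0.35],[0.51, -0.2, -0.83]]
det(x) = 0.05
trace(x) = 0.15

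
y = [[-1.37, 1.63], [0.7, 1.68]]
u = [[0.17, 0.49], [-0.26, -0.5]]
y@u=[[-0.66, -1.49], [-0.32, -0.5]]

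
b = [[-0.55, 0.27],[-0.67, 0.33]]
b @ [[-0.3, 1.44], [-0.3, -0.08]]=[[0.08, -0.81],[0.1, -0.99]]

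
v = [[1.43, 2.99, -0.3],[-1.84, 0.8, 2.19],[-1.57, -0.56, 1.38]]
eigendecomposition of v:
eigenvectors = [[(0.66+0j), (0.66-0j), 0.69+0.00j],[(0.06+0.63j), (0.06-0.63j), -0.26+0.00j],[-0.19+0.37j, (-0.19-0.37j), (0.68+0j)]]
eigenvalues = [(1.81+2.69j), (1.81-2.69j), (-0+0j)]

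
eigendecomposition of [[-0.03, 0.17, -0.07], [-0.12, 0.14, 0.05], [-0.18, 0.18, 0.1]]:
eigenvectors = [[(0.16+0j), (0.69+0j), 0.69-0.00j], [(0.54+0j), 0.42+0.07j, (0.42-0.07j)], [(0.83+0j), (0.58-0.02j), (0.58+0.02j)]]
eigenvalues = [(0.18+0j), (0.01+0.02j), (0.01-0.02j)]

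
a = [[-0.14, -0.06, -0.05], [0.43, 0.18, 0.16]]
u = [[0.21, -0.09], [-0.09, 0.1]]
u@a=[[-0.07, -0.03, -0.02], [0.06, 0.02, 0.02]]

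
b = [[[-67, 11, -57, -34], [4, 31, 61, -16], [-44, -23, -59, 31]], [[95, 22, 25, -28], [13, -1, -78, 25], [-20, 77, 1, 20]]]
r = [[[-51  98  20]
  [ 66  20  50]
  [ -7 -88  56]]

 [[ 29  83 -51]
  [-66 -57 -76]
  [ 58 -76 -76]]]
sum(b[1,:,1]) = 98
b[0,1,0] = 4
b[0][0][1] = 11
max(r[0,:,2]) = 56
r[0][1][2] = 50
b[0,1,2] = 61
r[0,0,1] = 98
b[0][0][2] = -57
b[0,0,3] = -34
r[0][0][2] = 20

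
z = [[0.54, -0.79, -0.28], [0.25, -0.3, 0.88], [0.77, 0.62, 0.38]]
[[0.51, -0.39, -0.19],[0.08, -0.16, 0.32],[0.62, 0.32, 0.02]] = z @ [[0.88, 0.01, -0.16], [0.01, 0.51, -0.01], [-0.16, -0.01, 0.4]]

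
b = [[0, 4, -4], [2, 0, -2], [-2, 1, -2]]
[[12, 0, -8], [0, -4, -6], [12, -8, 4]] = b@[[-3, 2, -3], [0, 4, -2], [-3, 4, 0]]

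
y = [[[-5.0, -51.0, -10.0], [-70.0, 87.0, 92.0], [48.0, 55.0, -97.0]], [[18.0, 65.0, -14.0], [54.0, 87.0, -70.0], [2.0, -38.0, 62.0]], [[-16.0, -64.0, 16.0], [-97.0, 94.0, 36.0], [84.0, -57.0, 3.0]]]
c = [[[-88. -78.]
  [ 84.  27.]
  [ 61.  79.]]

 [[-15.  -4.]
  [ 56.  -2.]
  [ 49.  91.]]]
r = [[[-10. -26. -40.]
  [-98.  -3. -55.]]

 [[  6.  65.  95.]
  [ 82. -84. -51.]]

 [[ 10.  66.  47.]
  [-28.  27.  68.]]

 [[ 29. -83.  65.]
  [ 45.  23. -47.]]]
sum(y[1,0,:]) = 69.0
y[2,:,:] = [[-16.0, -64.0, 16.0], [-97.0, 94.0, 36.0], [84.0, -57.0, 3.0]]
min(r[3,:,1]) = -83.0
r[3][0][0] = 29.0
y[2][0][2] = 16.0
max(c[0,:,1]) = 79.0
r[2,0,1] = 66.0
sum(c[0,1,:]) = 111.0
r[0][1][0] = -98.0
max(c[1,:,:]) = 91.0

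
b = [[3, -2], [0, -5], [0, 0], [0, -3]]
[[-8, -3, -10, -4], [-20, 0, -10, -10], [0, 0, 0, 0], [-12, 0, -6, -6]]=b @[[0, -1, -2, 0], [4, 0, 2, 2]]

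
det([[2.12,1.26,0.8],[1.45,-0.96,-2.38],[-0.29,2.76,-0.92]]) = 21.328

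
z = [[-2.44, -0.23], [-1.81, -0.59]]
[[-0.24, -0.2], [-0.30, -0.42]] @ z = [[0.95,0.17], [1.49,0.32]]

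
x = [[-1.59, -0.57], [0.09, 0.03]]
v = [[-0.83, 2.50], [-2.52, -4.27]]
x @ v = [[2.76, -1.54], [-0.15, 0.10]]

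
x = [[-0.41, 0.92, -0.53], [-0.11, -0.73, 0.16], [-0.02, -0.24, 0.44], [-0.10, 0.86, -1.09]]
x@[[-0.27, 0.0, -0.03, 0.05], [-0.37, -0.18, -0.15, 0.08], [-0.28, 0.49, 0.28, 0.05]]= [[-0.08, -0.43, -0.27, 0.03], [0.26, 0.21, 0.16, -0.06], [-0.03, 0.26, 0.16, 0.0], [0.01, -0.69, -0.43, 0.01]]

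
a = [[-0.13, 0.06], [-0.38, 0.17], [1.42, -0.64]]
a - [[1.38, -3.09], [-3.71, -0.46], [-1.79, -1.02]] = [[-1.51, 3.15], [3.33, 0.63], [3.21, 0.38]]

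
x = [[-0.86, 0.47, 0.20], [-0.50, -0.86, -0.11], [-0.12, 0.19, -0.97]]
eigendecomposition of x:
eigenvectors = [[0.68+0.00j, 0.68-0.00j, -0.28+0.00j], [-0.06+0.67j, (-0.06-0.67j), -0.30+0.00j], [0.19+0.22j, (0.19-0.22j), (0.91+0j)]]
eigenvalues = [(-0.85+0.53j), (-0.85-0.53j), (-1+0j)]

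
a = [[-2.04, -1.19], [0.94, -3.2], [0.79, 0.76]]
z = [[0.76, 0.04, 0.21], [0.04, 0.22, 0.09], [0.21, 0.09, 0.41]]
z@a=[[-1.35, -0.87], [0.2, -0.68], [-0.02, -0.23]]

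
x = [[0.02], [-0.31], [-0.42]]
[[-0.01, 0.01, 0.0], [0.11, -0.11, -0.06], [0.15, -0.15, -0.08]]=x @ [[-0.36, 0.36, 0.19]]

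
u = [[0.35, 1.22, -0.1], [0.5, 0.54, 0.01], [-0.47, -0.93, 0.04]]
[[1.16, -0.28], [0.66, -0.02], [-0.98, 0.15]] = u @ [[0.42,0.40], [0.84,-0.4], [0.08,-0.73]]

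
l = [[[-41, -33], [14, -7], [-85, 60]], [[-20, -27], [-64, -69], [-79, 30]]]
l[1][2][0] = -79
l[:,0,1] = [-33, -27]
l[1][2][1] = 30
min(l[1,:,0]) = -79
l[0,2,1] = 60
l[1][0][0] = -20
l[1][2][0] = -79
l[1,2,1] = 30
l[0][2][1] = 60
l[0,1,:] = [14, -7]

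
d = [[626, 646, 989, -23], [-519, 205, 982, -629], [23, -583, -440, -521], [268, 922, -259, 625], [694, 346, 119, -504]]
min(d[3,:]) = -259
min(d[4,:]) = -504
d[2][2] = -440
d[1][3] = -629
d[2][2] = -440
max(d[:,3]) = 625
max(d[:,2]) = 989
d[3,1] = 922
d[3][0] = 268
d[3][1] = 922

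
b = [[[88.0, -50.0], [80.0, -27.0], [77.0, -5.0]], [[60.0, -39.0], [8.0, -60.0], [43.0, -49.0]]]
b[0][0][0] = 88.0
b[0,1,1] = -27.0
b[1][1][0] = 8.0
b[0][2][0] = 77.0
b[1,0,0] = 60.0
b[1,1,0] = 8.0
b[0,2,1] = -5.0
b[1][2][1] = -49.0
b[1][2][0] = 43.0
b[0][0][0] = 88.0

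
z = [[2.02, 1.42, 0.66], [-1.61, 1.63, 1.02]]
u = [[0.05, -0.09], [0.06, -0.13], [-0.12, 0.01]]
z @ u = [[0.11, -0.36], [-0.11, -0.06]]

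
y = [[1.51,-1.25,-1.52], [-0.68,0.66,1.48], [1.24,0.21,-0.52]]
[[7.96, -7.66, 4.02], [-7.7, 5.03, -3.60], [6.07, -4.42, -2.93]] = y@[[2.09, -2.81, -2.42], [2.88, 0.36, -4.0], [-5.53, 1.95, -1.76]]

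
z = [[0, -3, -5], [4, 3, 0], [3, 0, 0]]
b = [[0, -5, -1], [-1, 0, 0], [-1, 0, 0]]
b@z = [[-23, -15, 0], [0, 3, 5], [0, 3, 5]]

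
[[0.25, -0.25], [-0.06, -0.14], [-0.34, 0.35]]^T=[[0.25, -0.06, -0.34],[-0.25, -0.14, 0.35]]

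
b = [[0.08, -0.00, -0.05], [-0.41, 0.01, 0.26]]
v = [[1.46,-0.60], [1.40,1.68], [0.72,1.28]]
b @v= [[0.08, -0.11],[-0.4, 0.6]]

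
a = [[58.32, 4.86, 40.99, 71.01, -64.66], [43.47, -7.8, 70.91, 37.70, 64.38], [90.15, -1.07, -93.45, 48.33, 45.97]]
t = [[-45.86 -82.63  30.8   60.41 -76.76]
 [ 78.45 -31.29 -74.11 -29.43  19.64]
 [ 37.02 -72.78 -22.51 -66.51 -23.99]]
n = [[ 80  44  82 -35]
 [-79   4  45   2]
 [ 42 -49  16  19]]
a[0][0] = 58.32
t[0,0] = -45.86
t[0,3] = 60.41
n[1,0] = -79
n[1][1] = 4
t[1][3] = -29.43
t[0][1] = -82.63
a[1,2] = 70.91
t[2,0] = 37.02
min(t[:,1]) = -82.63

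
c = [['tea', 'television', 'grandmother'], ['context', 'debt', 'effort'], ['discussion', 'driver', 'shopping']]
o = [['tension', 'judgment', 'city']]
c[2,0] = 'discussion'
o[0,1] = 'judgment'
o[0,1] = 'judgment'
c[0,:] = ['tea', 'television', 'grandmother']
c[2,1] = 'driver'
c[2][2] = 'shopping'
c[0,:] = ['tea', 'television', 'grandmother']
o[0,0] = 'tension'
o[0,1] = 'judgment'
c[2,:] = ['discussion', 'driver', 'shopping']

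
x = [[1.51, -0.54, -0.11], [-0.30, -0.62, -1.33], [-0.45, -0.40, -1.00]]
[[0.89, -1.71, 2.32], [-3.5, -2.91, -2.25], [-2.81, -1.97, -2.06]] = x@[[1.3, -0.98, 1.56], [1.67, -0.07, -0.23], [1.56, 2.44, 1.45]]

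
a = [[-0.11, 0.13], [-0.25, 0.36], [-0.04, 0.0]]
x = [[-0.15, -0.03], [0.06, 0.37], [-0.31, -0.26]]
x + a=[[-0.26,  0.1], [-0.19,  0.73], [-0.35,  -0.26]]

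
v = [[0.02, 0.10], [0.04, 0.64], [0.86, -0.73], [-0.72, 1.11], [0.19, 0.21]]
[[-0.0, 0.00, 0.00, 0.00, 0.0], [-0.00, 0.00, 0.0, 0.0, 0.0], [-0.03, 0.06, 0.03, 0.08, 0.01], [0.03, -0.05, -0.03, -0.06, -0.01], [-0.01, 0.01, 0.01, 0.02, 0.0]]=v @ [[-0.04,0.07,0.04,0.09,0.01], [-0.0,0.0,0.0,0.00,0.00]]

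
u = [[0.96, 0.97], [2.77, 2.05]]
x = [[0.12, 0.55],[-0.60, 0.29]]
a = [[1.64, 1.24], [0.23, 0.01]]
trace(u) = 3.01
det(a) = -0.27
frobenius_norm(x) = 0.87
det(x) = 0.36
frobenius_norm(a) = 2.07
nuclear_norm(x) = 1.22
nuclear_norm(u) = 3.90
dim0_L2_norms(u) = [2.93, 2.27]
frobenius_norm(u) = 3.71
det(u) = -0.72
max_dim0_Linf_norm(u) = 2.77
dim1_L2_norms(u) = [1.36, 3.45]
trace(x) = 0.41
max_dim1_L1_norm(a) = 2.88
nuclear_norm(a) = 2.19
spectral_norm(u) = 3.70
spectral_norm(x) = 0.70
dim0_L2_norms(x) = [0.61, 0.62]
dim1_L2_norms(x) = [0.56, 0.67]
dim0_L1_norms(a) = [1.87, 1.25]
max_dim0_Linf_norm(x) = 0.6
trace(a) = 1.65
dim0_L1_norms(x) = [0.72, 0.84]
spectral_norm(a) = 2.06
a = x @ u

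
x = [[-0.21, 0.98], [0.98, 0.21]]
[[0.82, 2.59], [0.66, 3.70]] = x @ [[0.47, 3.07], [0.94, 3.3]]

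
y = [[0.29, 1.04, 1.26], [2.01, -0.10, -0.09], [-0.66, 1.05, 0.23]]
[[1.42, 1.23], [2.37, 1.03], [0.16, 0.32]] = y@[[1.23,  0.56],[0.9,  0.58],[0.10,  0.37]]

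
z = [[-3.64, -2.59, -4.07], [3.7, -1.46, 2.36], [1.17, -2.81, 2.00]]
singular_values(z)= [7.29, 4.09, 1.14]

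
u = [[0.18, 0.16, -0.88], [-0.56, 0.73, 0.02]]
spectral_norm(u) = 0.92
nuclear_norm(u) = 1.83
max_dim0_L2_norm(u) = 0.88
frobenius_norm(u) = 1.30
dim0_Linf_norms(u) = [0.56, 0.73, 0.88]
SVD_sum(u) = [[0.06, -0.08, -0.01], [-0.57, 0.70, 0.11]] + [[0.12, 0.24, -0.87],  [0.01, 0.03, -0.09]]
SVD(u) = [[-0.11, 0.99],[0.99, 0.11]] @ diag([0.9203664774652499, 0.912263967916199]) @ [[-0.63, 0.77, 0.13], [0.13, 0.26, -0.96]]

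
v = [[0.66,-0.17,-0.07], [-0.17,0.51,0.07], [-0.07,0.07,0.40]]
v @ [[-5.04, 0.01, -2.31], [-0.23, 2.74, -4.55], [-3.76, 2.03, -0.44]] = [[-3.02, -0.6, -0.72], [0.48, 1.54, -1.96], [-1.17, 1.0, -0.33]]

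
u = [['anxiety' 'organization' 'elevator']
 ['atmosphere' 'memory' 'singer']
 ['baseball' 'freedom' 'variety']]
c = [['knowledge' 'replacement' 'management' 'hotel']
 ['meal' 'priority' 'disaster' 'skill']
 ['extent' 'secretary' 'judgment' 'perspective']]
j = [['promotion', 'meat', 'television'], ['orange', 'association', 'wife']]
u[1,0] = 'atmosphere'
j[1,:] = ['orange', 'association', 'wife']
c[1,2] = 'disaster'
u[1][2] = 'singer'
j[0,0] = 'promotion'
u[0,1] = 'organization'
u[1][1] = 'memory'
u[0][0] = 'anxiety'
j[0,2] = 'television'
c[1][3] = 'skill'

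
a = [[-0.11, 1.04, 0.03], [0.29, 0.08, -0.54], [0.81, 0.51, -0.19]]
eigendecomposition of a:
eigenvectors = [[(-0.72+0j), 0.46+0.31j, 0.46-0.31j],[(0.5+0j), (-0.01+0.41j), (-0.01-0.41j)],[(0.49+0j), 0.73+0.00j, (0.73-0j)]]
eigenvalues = [(-0.86+0j), (0.32+0.63j), (0.32-0.63j)]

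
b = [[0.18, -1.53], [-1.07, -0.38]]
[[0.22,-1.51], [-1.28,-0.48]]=b @ [[1.2, 0.09], [-0.0, 1.00]]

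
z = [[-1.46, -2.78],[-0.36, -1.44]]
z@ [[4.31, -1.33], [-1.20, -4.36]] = [[-2.96,14.06], [0.18,6.76]]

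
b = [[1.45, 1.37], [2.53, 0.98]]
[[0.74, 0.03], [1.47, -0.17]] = b @ [[0.63,-0.13], [-0.13,0.16]]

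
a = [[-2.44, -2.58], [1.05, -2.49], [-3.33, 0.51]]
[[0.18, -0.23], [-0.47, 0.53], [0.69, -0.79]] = a @ [[-0.19, 0.22], [0.11, -0.12]]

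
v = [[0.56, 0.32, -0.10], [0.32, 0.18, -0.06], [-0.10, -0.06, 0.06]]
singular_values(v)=[0.76, 0.04, 0.0]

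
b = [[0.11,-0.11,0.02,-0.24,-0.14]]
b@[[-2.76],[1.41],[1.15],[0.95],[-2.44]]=[[-0.32]]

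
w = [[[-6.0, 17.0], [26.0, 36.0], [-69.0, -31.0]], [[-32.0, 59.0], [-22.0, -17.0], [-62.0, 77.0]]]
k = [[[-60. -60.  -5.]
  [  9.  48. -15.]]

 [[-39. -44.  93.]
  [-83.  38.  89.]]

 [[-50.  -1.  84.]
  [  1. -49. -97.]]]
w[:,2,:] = [[-69.0, -31.0], [-62.0, 77.0]]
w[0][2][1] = -31.0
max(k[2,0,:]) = 84.0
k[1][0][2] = 93.0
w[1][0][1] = 59.0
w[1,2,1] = 77.0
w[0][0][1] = 17.0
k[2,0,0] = -50.0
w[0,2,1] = -31.0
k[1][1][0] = -83.0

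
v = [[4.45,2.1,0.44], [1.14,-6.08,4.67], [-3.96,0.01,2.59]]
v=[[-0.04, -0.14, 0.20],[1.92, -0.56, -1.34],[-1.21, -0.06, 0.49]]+[[4.49, 2.24, 0.24], [-0.78, -5.52, 6.01], [-2.75, 0.07, 2.1]]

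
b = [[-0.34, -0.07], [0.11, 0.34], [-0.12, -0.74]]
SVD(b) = [[0.18, 0.97], [-0.42, -0.06], [0.89, -0.23]] @ diag([0.8413494450930634, 0.31989234320563864]) @ [[-0.26, -0.97],[-0.97, 0.26]]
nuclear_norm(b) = 1.16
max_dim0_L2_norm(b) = 0.82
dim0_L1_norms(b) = [0.57, 1.15]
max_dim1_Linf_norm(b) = 0.74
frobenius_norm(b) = 0.90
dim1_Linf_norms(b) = [0.34, 0.34, 0.74]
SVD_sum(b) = [[-0.04, -0.15],  [0.09, 0.34],  [-0.19, -0.72]] + [[-0.3,0.08], [0.02,-0.00], [0.07,-0.02]]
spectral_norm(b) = 0.84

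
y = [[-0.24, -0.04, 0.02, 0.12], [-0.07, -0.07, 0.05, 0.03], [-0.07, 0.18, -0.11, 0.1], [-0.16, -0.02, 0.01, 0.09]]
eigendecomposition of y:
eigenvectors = [[-0.57, 0.60, -0.11, 0.1],[-0.41, -0.07, -0.48, -0.56],[0.63, 0.7, -0.83, -0.8],[-0.34, 0.39, -0.26, 0.16]]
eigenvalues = [-0.22, -0.13, 0.02, 0.01]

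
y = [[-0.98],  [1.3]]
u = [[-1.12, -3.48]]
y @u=[[1.10, 3.41],[-1.46, -4.52]]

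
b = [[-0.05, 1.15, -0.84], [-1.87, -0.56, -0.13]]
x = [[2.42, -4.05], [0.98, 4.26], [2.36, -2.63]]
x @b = [[7.45, 5.05, -1.51], [-8.02, -1.26, -1.38], [4.8, 4.19, -1.64]]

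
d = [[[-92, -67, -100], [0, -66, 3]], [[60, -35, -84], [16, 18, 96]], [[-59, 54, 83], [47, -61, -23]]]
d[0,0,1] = -67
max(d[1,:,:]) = 96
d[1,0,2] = -84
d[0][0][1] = -67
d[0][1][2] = 3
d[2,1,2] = -23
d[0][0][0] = -92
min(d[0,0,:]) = -100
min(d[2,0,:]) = -59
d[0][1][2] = 3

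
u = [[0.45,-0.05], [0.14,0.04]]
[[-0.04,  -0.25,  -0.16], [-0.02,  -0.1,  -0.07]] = u@[[-0.10, -0.61, -0.4],  [-0.08, -0.48, -0.31]]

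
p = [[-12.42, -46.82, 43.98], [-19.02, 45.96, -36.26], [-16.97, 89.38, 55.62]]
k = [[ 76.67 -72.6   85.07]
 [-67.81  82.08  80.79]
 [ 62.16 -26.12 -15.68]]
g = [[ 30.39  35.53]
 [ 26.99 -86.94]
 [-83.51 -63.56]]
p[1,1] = 45.96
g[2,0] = -83.51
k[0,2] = 85.07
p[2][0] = -16.97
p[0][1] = -46.82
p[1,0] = -19.02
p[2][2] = 55.62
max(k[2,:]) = 62.16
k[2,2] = -15.68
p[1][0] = -19.02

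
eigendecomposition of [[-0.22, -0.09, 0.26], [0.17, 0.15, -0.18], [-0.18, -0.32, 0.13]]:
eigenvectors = [[0.51, -0.79, -0.89], [-0.50, 0.2, 0.46], [0.70, -0.58, -0.04]]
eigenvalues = [0.23, -0.01, -0.16]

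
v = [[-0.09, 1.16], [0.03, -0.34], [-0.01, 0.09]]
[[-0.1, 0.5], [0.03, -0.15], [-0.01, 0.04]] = v @ [[0.83, -0.02], [-0.02, 0.43]]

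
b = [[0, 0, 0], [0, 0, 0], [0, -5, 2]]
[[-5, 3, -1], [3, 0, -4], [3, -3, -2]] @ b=[[0, 5, -2], [0, 20, -8], [0, 10, -4]]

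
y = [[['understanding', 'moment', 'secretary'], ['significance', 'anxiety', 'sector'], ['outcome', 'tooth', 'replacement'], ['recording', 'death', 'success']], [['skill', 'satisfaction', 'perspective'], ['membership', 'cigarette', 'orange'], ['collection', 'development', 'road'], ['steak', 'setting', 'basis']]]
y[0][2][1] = 'tooth'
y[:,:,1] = [['moment', 'anxiety', 'tooth', 'death'], ['satisfaction', 'cigarette', 'development', 'setting']]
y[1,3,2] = 'basis'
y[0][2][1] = 'tooth'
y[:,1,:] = [['significance', 'anxiety', 'sector'], ['membership', 'cigarette', 'orange']]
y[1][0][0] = 'skill'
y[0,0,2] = 'secretary'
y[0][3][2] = 'success'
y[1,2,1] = 'development'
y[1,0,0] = 'skill'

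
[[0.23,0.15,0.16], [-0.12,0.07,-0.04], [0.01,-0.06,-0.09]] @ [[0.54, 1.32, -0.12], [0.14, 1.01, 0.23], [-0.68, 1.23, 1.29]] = [[0.04, 0.65, 0.21],[-0.03, -0.14, -0.02],[0.06, -0.16, -0.13]]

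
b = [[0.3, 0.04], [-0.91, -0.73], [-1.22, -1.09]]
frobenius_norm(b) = 2.03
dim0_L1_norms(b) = [2.43, 1.86]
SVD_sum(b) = [[0.19, 0.16], [-0.89, -0.75], [-1.25, -1.05]] + [[0.11, -0.12], [-0.02, 0.02], [0.03, -0.04]]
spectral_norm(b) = 2.02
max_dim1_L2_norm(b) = 1.64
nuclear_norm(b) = 2.20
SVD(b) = [[-0.13, -0.95], [0.58, 0.17], [0.81, -0.27]] @ diag([2.024743166973779, 0.17179961522945628]) @ [[-0.76, -0.64],[-0.64, 0.76]]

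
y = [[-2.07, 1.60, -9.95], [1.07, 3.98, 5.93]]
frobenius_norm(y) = 12.57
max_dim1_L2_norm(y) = 10.29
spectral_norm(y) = 11.84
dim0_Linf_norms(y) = [2.07, 3.98, 9.95]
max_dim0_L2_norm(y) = 11.58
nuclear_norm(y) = 16.07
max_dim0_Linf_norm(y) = 9.95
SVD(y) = [[-0.85, 0.53], [0.53, 0.85]] @ diag([11.835021158863068, 4.234368213708329]) @ [[0.20,0.06,0.98], [-0.04,1.00,-0.06]]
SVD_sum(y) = [[-1.97,-0.64,-9.83], [1.23,0.4,6.13]] + [[-0.1, 2.24, -0.12], [-0.16, 3.58, -0.2]]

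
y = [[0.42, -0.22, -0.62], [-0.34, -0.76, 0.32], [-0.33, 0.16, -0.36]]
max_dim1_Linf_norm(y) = 0.76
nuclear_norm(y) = 2.16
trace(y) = -0.70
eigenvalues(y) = [0.71, -0.54, -0.86]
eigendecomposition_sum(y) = [[0.55, -0.12, -0.35], [-0.17, 0.04, 0.11], [-0.19, 0.04, 0.13]] + [[-0.12, -0.08, -0.28],[-0.06, -0.04, -0.13],[-0.17, -0.11, -0.38]] + [[-0.0,  -0.02,  0.01], [-0.11,  -0.76,  0.34], [0.03,  0.23,  -0.10]]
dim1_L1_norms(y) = [1.26, 1.42, 0.85]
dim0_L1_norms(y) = [1.09, 1.14, 1.3]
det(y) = 0.33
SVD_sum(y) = [[0.21, 0.28, -0.32], [-0.36, -0.48, 0.55], [0.08, 0.11, -0.13]] + [[0.19, -0.5, -0.31], [0.11, -0.28, -0.17], [-0.02, 0.04, 0.03]] + [[0.01, -0.0, 0.01], [-0.08, 0.00, -0.06], [-0.40, 0.01, -0.26]]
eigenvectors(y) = [[0.9, -0.56, -0.03], [-0.28, -0.27, -0.96], [-0.32, -0.78, 0.29]]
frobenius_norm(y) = 1.29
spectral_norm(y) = 0.96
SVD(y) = [[-0.50, -0.87, -0.03], [0.85, -0.49, 0.21], [-0.20, 0.08, 0.98]] @ diag([0.9624231307492563, 0.7117871904360858, 0.4857990458305808]) @ [[-0.45, -0.59, 0.67],[-0.31, 0.81, 0.50],[-0.84, 0.01, -0.55]]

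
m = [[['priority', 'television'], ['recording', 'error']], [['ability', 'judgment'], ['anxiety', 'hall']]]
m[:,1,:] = [['recording', 'error'], ['anxiety', 'hall']]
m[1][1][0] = 'anxiety'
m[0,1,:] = ['recording', 'error']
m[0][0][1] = 'television'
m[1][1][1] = 'hall'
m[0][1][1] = 'error'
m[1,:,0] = ['ability', 'anxiety']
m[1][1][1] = 'hall'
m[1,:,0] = ['ability', 'anxiety']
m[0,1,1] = 'error'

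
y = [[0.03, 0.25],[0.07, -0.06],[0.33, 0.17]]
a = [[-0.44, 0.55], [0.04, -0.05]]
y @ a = [[-0.00, 0.0], [-0.03, 0.04], [-0.14, 0.17]]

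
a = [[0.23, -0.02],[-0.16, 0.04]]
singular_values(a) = [0.28, 0.02]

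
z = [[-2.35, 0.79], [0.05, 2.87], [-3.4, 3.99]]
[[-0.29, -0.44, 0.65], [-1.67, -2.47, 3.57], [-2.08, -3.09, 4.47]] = z @[[-0.07, -0.1, 0.14], [-0.58, -0.86, 1.24]]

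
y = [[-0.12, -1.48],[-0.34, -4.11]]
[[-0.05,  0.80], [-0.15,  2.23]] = y@[[1.28,0.2], [-0.07,-0.56]]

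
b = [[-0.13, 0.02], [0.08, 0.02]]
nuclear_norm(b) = 0.18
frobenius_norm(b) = 0.16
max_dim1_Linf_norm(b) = 0.13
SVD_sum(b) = [[-0.13, 0.01], [0.08, -0.00]] + [[0.0, 0.01], [0.0, 0.02]]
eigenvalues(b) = [-0.14, 0.03]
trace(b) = -0.11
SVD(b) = [[-0.86, 0.52], [0.52, 0.86]] @ diag([0.1527886023173081, 0.027488961455891393]) @ [[1.0, -0.04], [0.04, 1.0]]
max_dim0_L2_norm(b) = 0.15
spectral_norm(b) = 0.15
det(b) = -0.00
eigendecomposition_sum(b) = [[-0.13,0.02], [0.07,-0.01]] + [[0.00,0.00],[0.01,0.03]]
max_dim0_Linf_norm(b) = 0.13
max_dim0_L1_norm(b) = 0.21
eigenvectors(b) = [[-0.89, -0.12], [0.45, -0.99]]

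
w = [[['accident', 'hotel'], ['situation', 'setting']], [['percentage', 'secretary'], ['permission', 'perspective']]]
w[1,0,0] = 'percentage'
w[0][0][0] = 'accident'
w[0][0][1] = 'hotel'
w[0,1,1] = 'setting'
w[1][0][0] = 'percentage'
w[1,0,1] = 'secretary'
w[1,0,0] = 'percentage'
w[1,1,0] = 'permission'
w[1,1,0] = 'permission'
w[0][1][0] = 'situation'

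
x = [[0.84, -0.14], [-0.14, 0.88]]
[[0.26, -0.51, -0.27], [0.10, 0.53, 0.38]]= x @ [[0.34, -0.52, -0.26],[0.17, 0.52, 0.39]]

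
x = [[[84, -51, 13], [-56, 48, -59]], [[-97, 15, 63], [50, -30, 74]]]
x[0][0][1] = -51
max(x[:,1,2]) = 74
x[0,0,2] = 13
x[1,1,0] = 50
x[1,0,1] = 15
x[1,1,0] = 50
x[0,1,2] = -59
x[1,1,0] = 50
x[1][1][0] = 50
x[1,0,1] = 15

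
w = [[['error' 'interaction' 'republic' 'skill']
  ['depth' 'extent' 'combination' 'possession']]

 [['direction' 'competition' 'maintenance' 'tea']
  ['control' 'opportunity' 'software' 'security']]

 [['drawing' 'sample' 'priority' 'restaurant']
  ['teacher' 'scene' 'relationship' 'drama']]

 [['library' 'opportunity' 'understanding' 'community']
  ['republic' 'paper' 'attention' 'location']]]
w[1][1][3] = 'security'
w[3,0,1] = 'opportunity'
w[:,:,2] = [['republic', 'combination'], ['maintenance', 'software'], ['priority', 'relationship'], ['understanding', 'attention']]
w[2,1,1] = 'scene'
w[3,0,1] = 'opportunity'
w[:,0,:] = [['error', 'interaction', 'republic', 'skill'], ['direction', 'competition', 'maintenance', 'tea'], ['drawing', 'sample', 'priority', 'restaurant'], ['library', 'opportunity', 'understanding', 'community']]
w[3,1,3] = 'location'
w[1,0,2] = 'maintenance'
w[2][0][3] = 'restaurant'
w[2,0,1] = 'sample'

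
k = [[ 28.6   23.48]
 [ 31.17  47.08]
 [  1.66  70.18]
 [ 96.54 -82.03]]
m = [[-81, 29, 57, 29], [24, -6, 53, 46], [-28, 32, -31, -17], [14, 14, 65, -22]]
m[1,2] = 53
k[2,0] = 1.66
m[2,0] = -28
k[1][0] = 31.17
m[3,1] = 14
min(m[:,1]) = -6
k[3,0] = 96.54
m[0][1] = 29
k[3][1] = -82.03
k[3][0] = 96.54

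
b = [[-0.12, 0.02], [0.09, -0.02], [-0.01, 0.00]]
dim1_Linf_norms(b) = [0.12, 0.09, 0.01]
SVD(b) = [[-0.80, -0.53], [0.60, -0.74], [-0.06, -0.42]] @ diag([0.15290906267156587, 0.004338035604180235]) @ [[0.98, -0.18], [0.18, 0.98]]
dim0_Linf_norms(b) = [0.12, 0.02]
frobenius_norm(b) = 0.15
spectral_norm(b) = 0.15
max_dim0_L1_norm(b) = 0.22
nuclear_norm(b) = 0.16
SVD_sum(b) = [[-0.12, 0.02], [0.09, -0.02], [-0.01, 0.00]] + [[-0.0, -0.0], [-0.0, -0.00], [-0.00, -0.00]]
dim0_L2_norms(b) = [0.15, 0.03]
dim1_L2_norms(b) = [0.12, 0.09, 0.01]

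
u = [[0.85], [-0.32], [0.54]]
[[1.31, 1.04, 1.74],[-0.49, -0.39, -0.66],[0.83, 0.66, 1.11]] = u@ [[1.54,1.22,2.05]]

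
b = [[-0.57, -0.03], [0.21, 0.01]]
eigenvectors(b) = [[-0.94, 0.05], [0.35, -1.0]]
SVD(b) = [[-0.94,0.35], [0.35,0.94]] @ diag([0.6082754532483358, 0.0009863952207767987]) @ [[1.0, 0.05], [0.05, -1.0]]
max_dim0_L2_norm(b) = 0.61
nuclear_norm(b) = 0.61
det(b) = 0.00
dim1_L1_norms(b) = [0.6, 0.22]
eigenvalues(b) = [-0.56, -0.0]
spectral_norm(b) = 0.61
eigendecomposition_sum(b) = [[-0.57, -0.03], [0.21, 0.01]] + [[0.0, 0.0], [-0.00, -0.0]]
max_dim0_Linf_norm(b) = 0.57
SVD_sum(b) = [[-0.57, -0.03],[0.21, 0.01]] + [[0.00,-0.0], [0.0,-0.0]]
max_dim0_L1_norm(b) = 0.78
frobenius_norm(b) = 0.61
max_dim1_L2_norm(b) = 0.57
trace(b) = -0.56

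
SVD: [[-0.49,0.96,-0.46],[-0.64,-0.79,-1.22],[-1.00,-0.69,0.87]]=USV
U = [[0.22,-0.41,-0.89], [-0.76,-0.64,0.11], [-0.61,0.65,-0.45]]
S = [1.61, 1.57, 1.03]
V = [[0.62, 0.76, 0.19],  [-0.03, -0.21, 0.98],  [0.79, -0.61, -0.11]]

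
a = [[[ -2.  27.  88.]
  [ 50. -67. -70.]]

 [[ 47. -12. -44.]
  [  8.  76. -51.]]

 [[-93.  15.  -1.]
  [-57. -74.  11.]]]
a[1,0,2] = -44.0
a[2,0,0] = -93.0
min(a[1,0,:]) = -44.0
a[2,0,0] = -93.0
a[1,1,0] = 8.0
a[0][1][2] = -70.0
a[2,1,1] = -74.0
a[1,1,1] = 76.0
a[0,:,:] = [[-2.0, 27.0, 88.0], [50.0, -67.0, -70.0]]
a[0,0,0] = -2.0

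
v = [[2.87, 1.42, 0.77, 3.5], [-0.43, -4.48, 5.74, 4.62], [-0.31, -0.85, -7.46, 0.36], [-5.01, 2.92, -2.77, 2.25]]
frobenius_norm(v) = 14.16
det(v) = 1509.87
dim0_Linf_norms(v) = [5.01, 4.48, 7.46, 4.62]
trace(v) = -6.82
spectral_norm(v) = 10.77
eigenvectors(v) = [[(-0.04+0.65j), (-0.04-0.65j), -0.03j, 0.03j], [-0.33+0.12j, -0.33-0.12j, 0.88+0.00j, 0.88-0.00j], [-0.01-0.03j, (-0.01+0.03j), (-0.1+0.34j), (-0.1-0.34j)], [(-0.67+0j), (-0.67-0j), -0.32+0.01j, -0.32-0.01j]]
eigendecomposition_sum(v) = [[1.43+2.33j, 0.65-0.49j, (0.08+0.24j), 1.78-1.42j], [-0.83+1.21j, (0.38+0.21j), (-0.1+0.09j), 1.08+0.56j], [(-0.08-0.08j), (-0.02+0.03j), -0.01-0.01j, -0.05+0.08j], [(-2.28+1.6j), (0.53+0.63j), -0.24+0.10j, 1.56+1.72j]] + [[1.43-2.33j, (0.65+0.49j), (0.08-0.24j), 1.78+1.42j],  [-0.83-1.21j, 0.38-0.21j, -0.10-0.09j, 1.08-0.56j],  [(-0.08+0.08j), -0.02-0.03j, -0.01+0.01j, (-0.05-0.08j)],  [(-2.28-1.6j), (0.53-0.63j), (-0.24-0.1j), (1.56-1.72j)]] + [[0.00-0.02j, (0.06+0.09j), 0.30-0.10j, -0.03-0.04j], [(0.61+0.01j), (-2.62+1.77j), 2.97+8.67j, (1.23-0.94j)], [(-0.07+0.24j), -0.40-1.22j, (-3.72+0.21j), (0.23+0.58j)], [(-0.22+0j), 0.93-0.66j, -1.15-3.09j, (-0.43+0.35j)]] + [[0.02j, (0.06-0.09j), 0.30+0.10j, (-0.03+0.04j)],  [0.61-0.01j, (-2.62-1.77j), (2.97-8.67j), (1.23+0.94j)],  [(-0.07-0.24j), -0.40+1.22j, (-3.72-0.21j), 0.23-0.58j],  [(-0.22-0j), (0.93+0.66j), -1.15+3.09j, -0.43-0.35j]]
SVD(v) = [[-0.16, -0.12, 0.41, -0.89], [-0.71, -0.51, 0.33, 0.35], [0.59, -0.15, 0.75, 0.26], [0.35, -0.84, -0.40, -0.14]] @ diag([10.772650247212793, 6.281708886837612, 5.079308378127687, 4.392717440506889]) @ [[-0.19, 0.32, -0.89, -0.26], [0.66, -0.03, 0.07, -0.75], [0.55, -0.53, -0.45, 0.46], [-0.48, -0.78, -0.07, -0.39]]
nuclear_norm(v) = 26.53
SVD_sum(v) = [[0.33, -0.55, 1.51, 0.45], [1.49, -2.5, 6.82, 2.03], [-1.22, 2.05, -5.59, -1.67], [-0.73, 1.23, -3.35, -1.00]] + [[-0.48,0.02,-0.05,0.54], [-2.12,0.09,-0.22,2.41], [-0.64,0.03,-0.07,0.73], [-3.46,0.15,-0.37,3.94]] + [[1.16, -1.11, -0.95, 0.97], [0.92, -0.88, -0.75, 0.77], [2.10, -2.01, -1.72, 1.76], [-1.11, 1.06, 0.91, -0.93]] + [[1.86, 3.06, 0.26, 1.54], [-0.72, -1.19, -0.10, -0.60], [-0.55, -0.91, -0.08, -0.46], [0.29, 0.48, 0.04, 0.24]]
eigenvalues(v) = [(3.36+4.26j), (3.36-4.26j), (-6.77+2.31j), (-6.77-2.31j)]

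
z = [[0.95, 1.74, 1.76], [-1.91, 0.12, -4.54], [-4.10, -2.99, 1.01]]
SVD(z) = [[-0.41,-0.10,-0.91], [0.61,0.7,-0.35], [0.68,-0.70,-0.22]] @ diag([5.812231920194862, 4.774885917594156, 1.2208294638601207]) @ [[-0.75,-0.46,-0.49], [0.30,0.42,-0.86], [0.59,-0.78,-0.18]]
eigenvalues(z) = [(-1.12+2.57j), (-1.12-2.57j), (4.32+0j)]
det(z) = 33.88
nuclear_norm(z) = 11.81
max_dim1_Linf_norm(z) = 4.54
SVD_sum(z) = [[1.76, 1.08, 1.14],  [-2.66, -1.63, -1.73],  [-2.93, -1.8, -1.91]] + [[-0.15, -0.21, 0.42], [1.01, 1.41, -2.88], [-1.01, -1.41, 2.87]] + [[-0.66, 0.87, 0.19], [-0.26, 0.34, 0.08], [-0.16, 0.21, 0.05]]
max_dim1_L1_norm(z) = 8.1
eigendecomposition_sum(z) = [[(0.46+1.71j), (0.84+0.35j), (0.91+0.42j)], [(-1.69-1.26j), (-1.04+0.3j), (-1.16+0.28j)], [-1.36-0.11j, (-0.47+0.52j), -0.54+0.55j]] + [[0.46-1.71j, 0.84-0.35j, 0.91-0.42j], [-1.69+1.26j, -1.04-0.30j, (-1.16-0.28j)], [-1.36+0.11j, (-0.47-0.52j), (-0.54-0.55j)]] + [[0.04-0.00j, (0.06+0j), (-0.06+0j)], [1.47-0.00j, (2.19+0j), -2.23+0.00j], [-1.37+0.00j, -2.05-0.00j, (2.09-0j)]]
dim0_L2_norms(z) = [4.62, 3.46, 4.97]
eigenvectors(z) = [[-0.45-0.36j, -0.45+0.36j, -0.02+0.00j],[(0.69+0j), 0.69-0.00j, (-0.73+0j)],[0.38-0.24j, 0.38+0.24j, 0.68+0.00j]]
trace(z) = 2.08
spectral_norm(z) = 5.81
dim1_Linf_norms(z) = [1.76, 4.54, 4.1]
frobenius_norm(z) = 7.62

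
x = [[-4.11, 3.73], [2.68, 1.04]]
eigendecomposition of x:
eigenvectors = [[-0.93, -0.49], [0.37, -0.87]]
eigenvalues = [-5.61, 2.54]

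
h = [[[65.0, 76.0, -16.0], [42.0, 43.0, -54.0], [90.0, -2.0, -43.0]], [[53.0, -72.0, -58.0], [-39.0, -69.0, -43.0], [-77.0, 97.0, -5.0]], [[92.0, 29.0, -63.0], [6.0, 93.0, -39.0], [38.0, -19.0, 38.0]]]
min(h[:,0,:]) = -72.0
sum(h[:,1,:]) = -60.0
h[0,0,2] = -16.0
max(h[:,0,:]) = 92.0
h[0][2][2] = -43.0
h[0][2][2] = -43.0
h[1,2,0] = -77.0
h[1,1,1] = -69.0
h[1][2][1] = 97.0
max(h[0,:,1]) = 76.0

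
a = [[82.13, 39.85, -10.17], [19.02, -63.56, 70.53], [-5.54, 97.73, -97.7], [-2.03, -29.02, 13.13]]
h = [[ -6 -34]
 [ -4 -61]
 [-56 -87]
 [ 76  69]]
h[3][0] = 76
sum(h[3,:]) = 145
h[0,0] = -6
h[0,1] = -34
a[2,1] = 97.73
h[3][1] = 69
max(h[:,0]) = 76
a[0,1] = 39.85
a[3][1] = -29.02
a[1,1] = -63.56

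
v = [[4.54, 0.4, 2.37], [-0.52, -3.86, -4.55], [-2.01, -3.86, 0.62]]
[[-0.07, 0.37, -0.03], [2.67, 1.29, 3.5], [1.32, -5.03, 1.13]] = v@[[0.14, 0.56, 0.24], [-0.45, 0.84, -0.48], [-0.22, -1.06, -0.39]]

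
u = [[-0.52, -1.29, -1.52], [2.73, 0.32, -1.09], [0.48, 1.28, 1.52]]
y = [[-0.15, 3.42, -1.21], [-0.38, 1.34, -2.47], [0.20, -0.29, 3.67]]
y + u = [[-0.67, 2.13, -2.73], [2.35, 1.66, -3.56], [0.68, 0.99, 5.19]]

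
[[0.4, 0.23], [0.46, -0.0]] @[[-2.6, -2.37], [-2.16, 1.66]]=[[-1.54, -0.57], [-1.20, -1.09]]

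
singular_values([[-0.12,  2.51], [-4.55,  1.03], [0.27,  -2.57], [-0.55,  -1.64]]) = [4.91, 3.69]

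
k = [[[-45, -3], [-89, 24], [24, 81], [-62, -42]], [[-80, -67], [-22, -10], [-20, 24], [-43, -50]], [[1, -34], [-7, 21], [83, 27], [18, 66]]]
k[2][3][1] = 66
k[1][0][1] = -67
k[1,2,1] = 24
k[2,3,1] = 66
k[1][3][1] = -50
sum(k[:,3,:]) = -113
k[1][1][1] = -10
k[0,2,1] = 81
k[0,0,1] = -3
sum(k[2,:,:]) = 175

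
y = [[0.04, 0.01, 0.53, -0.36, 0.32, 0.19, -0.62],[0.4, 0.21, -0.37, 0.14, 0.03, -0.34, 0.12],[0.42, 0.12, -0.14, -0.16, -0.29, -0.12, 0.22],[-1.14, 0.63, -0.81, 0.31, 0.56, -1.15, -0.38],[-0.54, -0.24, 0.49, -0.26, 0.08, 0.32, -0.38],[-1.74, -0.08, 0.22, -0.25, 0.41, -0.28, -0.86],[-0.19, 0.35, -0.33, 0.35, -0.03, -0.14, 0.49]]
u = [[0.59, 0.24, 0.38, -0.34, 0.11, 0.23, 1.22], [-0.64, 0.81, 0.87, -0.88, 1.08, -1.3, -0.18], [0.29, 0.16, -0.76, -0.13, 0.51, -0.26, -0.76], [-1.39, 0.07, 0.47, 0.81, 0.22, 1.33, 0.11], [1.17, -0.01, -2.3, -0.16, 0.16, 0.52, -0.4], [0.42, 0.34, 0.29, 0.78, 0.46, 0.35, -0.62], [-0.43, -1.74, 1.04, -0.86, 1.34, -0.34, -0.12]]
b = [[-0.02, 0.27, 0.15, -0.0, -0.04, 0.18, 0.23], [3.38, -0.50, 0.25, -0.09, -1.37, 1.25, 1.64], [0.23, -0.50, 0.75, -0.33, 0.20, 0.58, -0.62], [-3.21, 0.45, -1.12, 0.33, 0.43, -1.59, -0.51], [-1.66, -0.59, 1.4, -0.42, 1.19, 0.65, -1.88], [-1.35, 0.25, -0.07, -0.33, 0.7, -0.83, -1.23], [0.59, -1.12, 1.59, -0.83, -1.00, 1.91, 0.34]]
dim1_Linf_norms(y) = [0.62, 0.4, 0.42, 1.15, 0.54, 1.74, 0.49]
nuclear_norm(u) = 12.40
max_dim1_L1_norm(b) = 8.48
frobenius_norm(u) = 5.46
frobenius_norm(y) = 3.42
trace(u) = 1.84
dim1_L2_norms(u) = [1.49, 2.34, 1.27, 2.15, 2.67, 1.3, 2.64]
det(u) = 0.24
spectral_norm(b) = 6.50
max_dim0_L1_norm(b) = 10.44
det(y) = 0.00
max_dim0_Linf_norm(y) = 1.74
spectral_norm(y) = 2.67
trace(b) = 1.26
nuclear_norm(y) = 6.06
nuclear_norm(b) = 12.87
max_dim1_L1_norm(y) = 4.98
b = u @ y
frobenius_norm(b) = 7.72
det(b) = -0.00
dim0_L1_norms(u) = [4.93, 3.37, 6.11, 3.96, 3.88, 4.33, 3.41]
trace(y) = 0.71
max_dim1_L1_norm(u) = 5.87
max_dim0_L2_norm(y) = 2.23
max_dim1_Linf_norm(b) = 3.38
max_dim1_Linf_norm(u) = 2.3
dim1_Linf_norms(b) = [0.27, 3.38, 0.75, 3.21, 1.88, 1.35, 1.91]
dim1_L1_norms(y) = [2.07, 1.61, 1.47, 4.98, 2.31, 3.84, 1.88]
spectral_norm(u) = 3.53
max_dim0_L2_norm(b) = 5.17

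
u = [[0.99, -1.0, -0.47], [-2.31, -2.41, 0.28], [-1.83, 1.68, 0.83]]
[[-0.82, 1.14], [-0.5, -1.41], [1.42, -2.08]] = u @ [[-0.18,1.42], [0.43,-0.57], [0.44,1.78]]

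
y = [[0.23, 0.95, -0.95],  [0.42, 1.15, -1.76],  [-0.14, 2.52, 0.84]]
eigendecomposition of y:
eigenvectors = [[-0.98+0.00j, (0.13+0.35j), 0.13-0.35j], [(0.02+0j), (0.08+0.59j), (0.08-0.59j)], [-0.22+0.00j, (0.71+0j), 0.71-0.00j]]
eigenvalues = [(-0+0j), (1.11+2.02j), (1.11-2.02j)]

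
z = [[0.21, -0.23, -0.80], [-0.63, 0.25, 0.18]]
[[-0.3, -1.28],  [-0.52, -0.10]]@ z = [[0.74,  -0.25,  0.01], [-0.05,  0.09,  0.40]]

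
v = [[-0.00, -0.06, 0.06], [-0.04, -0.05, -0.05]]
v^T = [[-0.00,  -0.04],[-0.06,  -0.05],[0.06,  -0.05]]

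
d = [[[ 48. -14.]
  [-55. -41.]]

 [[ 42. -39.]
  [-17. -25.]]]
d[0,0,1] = -14.0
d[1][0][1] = -39.0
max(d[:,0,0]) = 48.0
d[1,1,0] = -17.0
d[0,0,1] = -14.0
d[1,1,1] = -25.0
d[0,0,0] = 48.0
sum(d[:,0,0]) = 90.0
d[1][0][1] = -39.0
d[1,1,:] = [-17.0, -25.0]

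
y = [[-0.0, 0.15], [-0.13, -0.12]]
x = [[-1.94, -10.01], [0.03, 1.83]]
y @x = [[0.00, 0.27], [0.25, 1.08]]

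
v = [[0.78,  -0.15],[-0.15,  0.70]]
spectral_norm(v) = 0.90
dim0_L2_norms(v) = [0.79, 0.72]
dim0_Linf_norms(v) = [0.78, 0.7]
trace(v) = 1.48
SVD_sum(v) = [[0.56, -0.43], [-0.43, 0.33]] + [[0.22, 0.28], [0.28, 0.37]]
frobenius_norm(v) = 1.07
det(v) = 0.52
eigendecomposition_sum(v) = [[0.56, -0.43], [-0.43, 0.33]] + [[0.22, 0.28], [0.28, 0.37]]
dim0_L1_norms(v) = [0.93, 0.85]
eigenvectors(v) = [[0.79, 0.61], [-0.61, 0.79]]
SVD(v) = [[-0.79, 0.61], [0.61, 0.79]] @ diag([0.8952417469626003, 0.5847582530373997]) @ [[-0.79,0.61], [0.61,0.79]]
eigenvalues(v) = [0.9, 0.58]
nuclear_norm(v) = 1.48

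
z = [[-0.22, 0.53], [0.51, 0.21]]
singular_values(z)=[0.57, 0.55]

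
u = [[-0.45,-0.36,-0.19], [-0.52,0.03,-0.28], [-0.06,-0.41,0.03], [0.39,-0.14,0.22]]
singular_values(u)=[0.9, 0.55, 0.01]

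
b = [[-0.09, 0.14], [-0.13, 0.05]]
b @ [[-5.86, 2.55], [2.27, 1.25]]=[[0.85, -0.05],[0.88, -0.27]]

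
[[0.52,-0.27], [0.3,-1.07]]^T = [[0.52,0.30], [-0.27,-1.07]]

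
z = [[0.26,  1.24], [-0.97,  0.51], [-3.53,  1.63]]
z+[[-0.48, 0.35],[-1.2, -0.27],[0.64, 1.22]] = [[-0.22, 1.59], [-2.17, 0.24], [-2.89, 2.85]]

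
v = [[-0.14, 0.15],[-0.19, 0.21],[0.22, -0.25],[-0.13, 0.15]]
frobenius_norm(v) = 0.52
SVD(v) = [[-0.39, -0.72],[-0.54, -0.29],[0.64, -0.4],[-0.38, 0.48]] @ diag([0.5220744168656773, 0.006188962300966452]) @ [[0.67, -0.75], [0.75, 0.67]]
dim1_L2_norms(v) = [0.21, 0.28, 0.33, 0.2]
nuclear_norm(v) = 0.53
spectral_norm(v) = 0.52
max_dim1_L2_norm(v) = 0.33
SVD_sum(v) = [[-0.14, 0.15], [-0.19, 0.21], [0.22, -0.25], [-0.13, 0.15]] + [[-0.0, -0.00], [-0.0, -0.00], [-0.0, -0.00], [0.00, 0.0]]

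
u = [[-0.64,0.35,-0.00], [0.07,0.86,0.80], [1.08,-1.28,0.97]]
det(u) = -0.91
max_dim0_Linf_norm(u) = 1.28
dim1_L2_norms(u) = [0.73, 1.18, 1.94]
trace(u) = 1.19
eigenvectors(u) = [[0.87+0.00j, 0.07+0.11j, 0.07-0.11j], [(0.21+0j), (-0+0.64j), -0.00-0.64j], [-0.44+0.00j, -0.76+0.00j, -0.76-0.00j]]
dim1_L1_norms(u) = [0.99, 1.73, 3.33]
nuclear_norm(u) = 3.59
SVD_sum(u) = [[-0.37, 0.43, -0.25],[-0.14, 0.16, -0.09],[1.14, -1.34, 0.78]] + [[0.02,0.07,0.09], [0.17,0.68,0.92], [0.03,0.10,0.14]] + [[-0.29,-0.15,0.16],  [0.04,0.02,-0.02],  [-0.09,-0.05,0.05]]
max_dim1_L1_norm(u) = 3.33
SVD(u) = [[-0.31, 0.10, -0.95], [-0.11, 0.98, 0.14], [0.95, 0.15, -0.29]] @ diag([2.0358424267963176, 1.1712394303907023, 0.38189502478317633]) @ [[0.59, -0.69, 0.41], [0.14, 0.59, 0.8], [0.79, 0.41, -0.45]]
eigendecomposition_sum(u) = [[-0.61-0.00j, 0.10+0.00j, (-0.05+0j)], [(-0.14-0j), (0.02+0j), -0.01+0.00j], [(0.31+0j), -0.05-0.00j, 0.03-0.00j]] + [[(-0.02-0.07j), 0.12+0.04j, (0.03-0.11j)], [(0.11-0.33j), (0.42+0.52j), (0.41-0.4j)], [(0.39+0.13j), (-0.61+0.49j), (0.47+0.48j)]] + [[(-0.02+0.07j), 0.12-0.04j, (0.03+0.11j)], [(0.11+0.33j), (0.42-0.52j), (0.41+0.4j)], [0.39-0.13j, (-0.61-0.49j), 0.47-0.48j]]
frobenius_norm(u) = 2.38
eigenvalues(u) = [(-0.56+0j), (0.87+0.93j), (0.87-0.93j)]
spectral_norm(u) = 2.04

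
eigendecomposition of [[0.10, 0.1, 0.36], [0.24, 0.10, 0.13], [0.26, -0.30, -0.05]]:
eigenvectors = [[(0.65+0j), (-0.5-0.29j), -0.50+0.29j], [(-0.14+0j), -0.73+0.00j, -0.73-0.00j], [(-0.75+0j), 0.13-0.33j, 0.13+0.33j]]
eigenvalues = [(-0.33+0j), (0.24+0.15j), (0.24-0.15j)]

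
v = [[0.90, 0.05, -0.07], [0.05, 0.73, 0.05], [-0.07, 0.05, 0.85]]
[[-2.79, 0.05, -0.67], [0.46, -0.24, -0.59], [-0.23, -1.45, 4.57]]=v @ [[-3.2,-0.07,-0.26], [0.89,-0.21,-1.16], [-0.59,-1.7,5.42]]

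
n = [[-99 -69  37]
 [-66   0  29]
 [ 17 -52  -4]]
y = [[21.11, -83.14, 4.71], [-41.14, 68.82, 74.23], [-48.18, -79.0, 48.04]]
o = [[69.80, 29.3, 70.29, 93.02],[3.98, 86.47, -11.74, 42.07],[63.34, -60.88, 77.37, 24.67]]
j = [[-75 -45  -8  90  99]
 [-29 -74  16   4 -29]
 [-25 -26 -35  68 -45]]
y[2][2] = 48.04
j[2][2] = -35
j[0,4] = 99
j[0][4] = 99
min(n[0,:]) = -99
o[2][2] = 77.37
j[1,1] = -74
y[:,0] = [21.11, -41.14, -48.18]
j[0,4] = 99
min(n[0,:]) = -99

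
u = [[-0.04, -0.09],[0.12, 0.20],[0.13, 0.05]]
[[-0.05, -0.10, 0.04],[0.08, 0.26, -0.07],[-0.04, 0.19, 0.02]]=u@[[-0.64, 1.27, 0.39], [0.80, 0.55, -0.57]]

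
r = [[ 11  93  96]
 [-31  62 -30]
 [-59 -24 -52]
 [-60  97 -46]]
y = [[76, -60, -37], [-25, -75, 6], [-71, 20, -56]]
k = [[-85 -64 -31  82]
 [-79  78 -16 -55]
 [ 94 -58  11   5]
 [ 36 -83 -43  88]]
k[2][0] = 94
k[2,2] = 11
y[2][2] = -56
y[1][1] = -75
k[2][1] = -58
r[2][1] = -24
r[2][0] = -59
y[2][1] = 20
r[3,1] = 97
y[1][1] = -75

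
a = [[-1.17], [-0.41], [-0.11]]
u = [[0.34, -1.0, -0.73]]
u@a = [[0.09]]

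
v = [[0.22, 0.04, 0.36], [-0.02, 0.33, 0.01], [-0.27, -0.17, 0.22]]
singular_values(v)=[0.43, 0.42, 0.27]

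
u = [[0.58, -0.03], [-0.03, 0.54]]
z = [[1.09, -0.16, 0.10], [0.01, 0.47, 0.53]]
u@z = [[0.63,-0.11,0.04], [-0.03,0.26,0.28]]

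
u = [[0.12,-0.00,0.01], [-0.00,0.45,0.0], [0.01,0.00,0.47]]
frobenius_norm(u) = 0.66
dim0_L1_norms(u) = [0.13, 0.45, 0.48]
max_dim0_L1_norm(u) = 0.48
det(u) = 0.03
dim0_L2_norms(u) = [0.12, 0.45, 0.47]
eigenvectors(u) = [[-1.00,-0.03,0.00], [0.00,0.0,1.0], [0.03,-1.00,0.00]]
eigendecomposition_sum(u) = [[0.12, 0.00, -0.0], [0.00, 0.00, 0.00], [-0.00, 0.0, 0.00]] + [[0.0, 0.0, 0.01], [0.0, 0.0, 0.00], [0.01, 0.0, 0.47]] + [[0.0, 0.00, 0.00], [0.00, 0.45, 0.0], [0.00, 0.00, 0.0]]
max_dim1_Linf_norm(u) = 0.47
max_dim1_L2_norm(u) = 0.47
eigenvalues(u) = [0.12, 0.47, 0.45]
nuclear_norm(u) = 1.04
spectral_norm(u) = 0.47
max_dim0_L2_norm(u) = 0.47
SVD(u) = [[0.03, 0.0, 1.0], [0.00, 1.0, 0.0], [1.00, 0.0, -0.03]] @ diag([0.470285481429581, 0.45, 0.11971451857041894]) @ [[0.03, 0.0, 1.0], [-0.0, 1.0, 0.00], [1.00, 0.00, -0.03]]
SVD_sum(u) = [[0.0, 0.00, 0.01],[0.0, 0.0, 0.00],[0.01, 0.0, 0.47]] + [[0.00, 0.0, 0.0],[0.00, 0.45, 0.00],[0.0, 0.00, 0.0]] + [[0.12,0.00,-0.00],[0.0,0.0,0.0],[-0.00,0.00,0.0]]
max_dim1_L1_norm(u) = 0.48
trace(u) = 1.04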